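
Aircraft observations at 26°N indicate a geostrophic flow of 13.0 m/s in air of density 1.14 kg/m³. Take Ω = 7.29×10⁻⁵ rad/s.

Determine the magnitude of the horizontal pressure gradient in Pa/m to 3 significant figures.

9.47×10⁻⁴ Pa/m

Coriolis parameter at 26°N:
f = 2Ω sin φ = 2 × 7.29×10⁻⁵ × sin 26° = 6.39×10⁻⁵ s⁻¹
Geostrophic balance rearranged: |∂P/∂n| = f ρ V_g
|∂P/∂n| = 6.39×10⁻⁵ × 1.14 × 13.0 = 9.47×10⁻⁴ Pa/m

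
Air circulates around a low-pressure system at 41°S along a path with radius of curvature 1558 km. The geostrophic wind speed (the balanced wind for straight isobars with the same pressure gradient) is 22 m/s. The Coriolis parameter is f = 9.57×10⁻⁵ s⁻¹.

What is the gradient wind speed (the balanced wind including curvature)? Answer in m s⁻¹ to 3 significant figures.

Around a low, centrifugal force acts outward with Coriolis, so pressure-gradient force balances both:
(1/ρ)|∂P/∂n| = fV + V²/R  →  V² + fR·V − fR·V_g = 0
With fR = 9.57×10⁻⁵ × 1558×10³ m = 149 m/s:
V = [−fR + √((fR)² + 4 fR V_g)]/2 = [−149 + √(149² + 4×149×22)]/2 = 19.5 m/s
Subgeostrophic (V < V_g = 22 m/s), as expected around a low.

19.5 m s⁻¹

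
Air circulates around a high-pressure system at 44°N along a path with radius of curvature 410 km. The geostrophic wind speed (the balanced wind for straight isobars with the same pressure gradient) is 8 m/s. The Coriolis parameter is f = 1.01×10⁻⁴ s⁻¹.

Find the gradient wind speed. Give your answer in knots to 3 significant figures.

21.1 knots

Around a high, pressure-gradient force acts outward with centrifugal, so Coriolis balances both:
fV = (1/ρ)|∂P/∂n| + V²/R  →  V² − fR·V + fR·V_g = 0
With fR = 1.01×10⁻⁴ × 410×10³ m = 41.4 m/s:
V = [fR − √((fR)² − 4 fR V_g)]/2 = [41.4 − √(41.4² − 4×41.4×8)]/2 = 10.8 m/s
Supergeostrophic (V > V_g = 8 m/s), as expected around a high.
Converting: 10.8 m/s × 1.944 = 21.1 knots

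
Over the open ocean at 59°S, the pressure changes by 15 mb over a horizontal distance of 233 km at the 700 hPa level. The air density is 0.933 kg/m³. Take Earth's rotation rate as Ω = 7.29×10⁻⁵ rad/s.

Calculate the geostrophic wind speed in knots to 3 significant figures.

Coriolis parameter at 59°S:
f = 2Ω sin φ = 2 × 7.29×10⁻⁵ × sin 59° = 1.25×10⁻⁴ s⁻¹
Pressure gradient: |∂P/∂n| = 1500 Pa / 233000 m = 6.44×10⁻³ Pa/m
Geostrophic balance (pressure-gradient force = Coriolis force):
V_g = (1/(fρ)) |∂P/∂n| = 6.44×10⁻³ / (1.25×10⁻⁴ × 0.933) = 55.2 m/s
Converting: 55.2 m/s × 1.944 = 107 knots

107 knots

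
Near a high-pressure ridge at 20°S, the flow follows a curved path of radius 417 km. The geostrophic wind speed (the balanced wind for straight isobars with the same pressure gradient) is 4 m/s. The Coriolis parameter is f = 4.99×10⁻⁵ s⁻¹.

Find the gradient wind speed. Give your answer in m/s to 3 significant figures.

5.40 m/s

Around a high, pressure-gradient force acts outward with centrifugal, so Coriolis balances both:
fV = (1/ρ)|∂P/∂n| + V²/R  →  V² − fR·V + fR·V_g = 0
With fR = 4.99×10⁻⁵ × 417×10³ m = 20.8 m/s:
V = [fR − √((fR)² − 4 fR V_g)]/2 = [20.8 − √(20.8² − 4×20.8×4)]/2 = 5.4 m/s
Supergeostrophic (V > V_g = 4 m/s), as expected around a high.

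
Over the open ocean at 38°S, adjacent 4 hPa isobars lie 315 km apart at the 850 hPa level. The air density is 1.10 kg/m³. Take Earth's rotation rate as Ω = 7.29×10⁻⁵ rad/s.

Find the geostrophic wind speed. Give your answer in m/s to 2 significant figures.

Coriolis parameter at 38°S:
f = 2Ω sin φ = 2 × 7.29×10⁻⁵ × sin 38° = 8.98×10⁻⁵ s⁻¹
Pressure gradient: |∂P/∂n| = 400 Pa / 315000 m = 1.27×10⁻³ Pa/m
Geostrophic balance (pressure-gradient force = Coriolis force):
V_g = (1/(fρ)) |∂P/∂n| = 1.27×10⁻³ / (8.98×10⁻⁵ × 1.10) = 12.9 m/s

13 m/s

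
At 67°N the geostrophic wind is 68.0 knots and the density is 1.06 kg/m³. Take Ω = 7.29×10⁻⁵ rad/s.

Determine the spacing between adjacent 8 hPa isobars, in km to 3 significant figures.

161 km

Coriolis parameter at 67°N:
f = 2Ω sin φ = 2 × 7.29×10⁻⁵ × sin 67° = 1.34×10⁻⁴ s⁻¹
Wind speed in SI: 68.0 knots = 35.0 m/s
Geostrophic balance rearranged: |∂P/∂n| = f ρ V_g
|∂P/∂n| = 1.34×10⁻⁴ × 1.06 × 35.0 = 4.98×10⁻³ Pa/m
Isobar spacing: Δn = ΔP/|∂P/∂n| = 800 Pa / 4.98×10⁻³ Pa/m = 160751 m ≈ 161 km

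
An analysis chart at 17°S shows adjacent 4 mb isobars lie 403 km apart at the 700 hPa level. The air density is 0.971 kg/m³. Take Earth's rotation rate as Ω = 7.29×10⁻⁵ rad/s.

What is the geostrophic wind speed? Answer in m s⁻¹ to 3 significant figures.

24.0 m s⁻¹

Coriolis parameter at 17°S:
f = 2Ω sin φ = 2 × 7.29×10⁻⁵ × sin 17° = 4.26×10⁻⁵ s⁻¹
Pressure gradient: |∂P/∂n| = 400 Pa / 403000 m = 9.93×10⁻⁴ Pa/m
Geostrophic balance (pressure-gradient force = Coriolis force):
V_g = (1/(fρ)) |∂P/∂n| = 9.93×10⁻⁴ / (4.26×10⁻⁵ × 0.971) = 24.0 m/s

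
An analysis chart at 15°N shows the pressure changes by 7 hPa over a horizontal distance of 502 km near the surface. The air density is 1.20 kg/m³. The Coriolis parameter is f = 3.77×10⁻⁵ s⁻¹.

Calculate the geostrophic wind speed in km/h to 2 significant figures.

110 km/h

Pressure gradient: |∂P/∂n| = 700 Pa / 502000 m = 1.39×10⁻³ Pa/m
Geostrophic balance (pressure-gradient force = Coriolis force):
V_g = (1/(fρ)) |∂P/∂n| = 1.39×10⁻³ / (3.77×10⁻⁵ × 1.20) = 30.8 m/s
Converting: 30.8 m/s × 3.6 = 110 km/h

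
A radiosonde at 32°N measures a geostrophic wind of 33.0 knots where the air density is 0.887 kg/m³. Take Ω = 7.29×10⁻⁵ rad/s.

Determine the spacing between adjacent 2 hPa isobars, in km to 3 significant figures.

Coriolis parameter at 32°N:
f = 2Ω sin φ = 2 × 7.29×10⁻⁵ × sin 32° = 7.73×10⁻⁵ s⁻¹
Wind speed in SI: 33.0 knots = 17.0 m/s
Geostrophic balance rearranged: |∂P/∂n| = f ρ V_g
|∂P/∂n| = 7.73×10⁻⁵ × 0.887 × 17.0 = 1.16×10⁻³ Pa/m
Isobar spacing: Δn = ΔP/|∂P/∂n| = 200 Pa / 1.16×10⁻³ Pa/m = 171904 m ≈ 172 km

172 km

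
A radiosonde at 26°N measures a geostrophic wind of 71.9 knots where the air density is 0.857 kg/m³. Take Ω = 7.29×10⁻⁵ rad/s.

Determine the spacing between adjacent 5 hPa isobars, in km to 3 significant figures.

247 km

Coriolis parameter at 26°N:
f = 2Ω sin φ = 2 × 7.29×10⁻⁵ × sin 26° = 6.39×10⁻⁵ s⁻¹
Wind speed in SI: 71.9 knots = 37.0 m/s
Geostrophic balance rearranged: |∂P/∂n| = f ρ V_g
|∂P/∂n| = 6.39×10⁻⁵ × 0.857 × 37.0 = 2.03×10⁻³ Pa/m
Isobar spacing: Δn = ΔP/|∂P/∂n| = 500 Pa / 2.03×10⁻³ Pa/m = 246787 m ≈ 247 km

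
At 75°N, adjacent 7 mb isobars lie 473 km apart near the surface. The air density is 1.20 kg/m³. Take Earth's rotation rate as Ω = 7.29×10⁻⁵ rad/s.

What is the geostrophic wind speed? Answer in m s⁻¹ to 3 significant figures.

Coriolis parameter at 75°N:
f = 2Ω sin φ = 2 × 7.29×10⁻⁵ × sin 75° = 1.41×10⁻⁴ s⁻¹
Pressure gradient: |∂P/∂n| = 700 Pa / 473000 m = 1.48×10⁻³ Pa/m
Geostrophic balance (pressure-gradient force = Coriolis force):
V_g = (1/(fρ)) |∂P/∂n| = 1.48×10⁻³ / (1.41×10⁻⁴ × 1.20) = 8.76 m/s

8.76 m s⁻¹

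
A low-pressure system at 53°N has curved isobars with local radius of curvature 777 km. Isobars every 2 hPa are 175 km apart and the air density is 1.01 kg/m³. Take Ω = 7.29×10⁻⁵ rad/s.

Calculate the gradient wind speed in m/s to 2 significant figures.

8.9 m/s

Coriolis parameter at 53°N:
f = 2Ω sin φ = 2 × 7.29×10⁻⁵ × sin 53° = 1.16×10⁻⁴ s⁻¹
Pressure gradient: |∂P/∂n| = 200 Pa / 175000 m = 1.14×10⁻³ Pa/m
Geostrophic speed: V_g = |∂P/∂n|/(fρ) = 1.14×10⁻³/(1.16×10⁻⁴ × 1.01) = 9.72 m/s
Around a low, centrifugal force acts outward with Coriolis, so pressure-gradient force balances both:
(1/ρ)|∂P/∂n| = fV + V²/R  →  V² + fR·V − fR·V_g = 0
With fR = 1.16×10⁻⁴ × 777×10³ m = 90.5 m/s:
V = [−fR + √((fR)² + 4 fR V_g)]/2 = [−90.5 + √(90.5² + 4×90.5×9.72)]/2 = 8.85 m/s
Subgeostrophic (V < V_g = 9.72 m/s), as expected around a low.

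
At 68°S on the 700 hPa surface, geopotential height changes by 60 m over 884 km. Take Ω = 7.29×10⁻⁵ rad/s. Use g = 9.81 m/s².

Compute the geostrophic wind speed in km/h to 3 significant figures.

17.7 km/h

Coriolis parameter at 68°S:
f = 2Ω sin φ = 2 × 7.29×10⁻⁵ × sin 68° = 1.35×10⁻⁴ s⁻¹
Height gradient: |∂Z/∂n| = 60 m / 884000 m = 6.79×10⁻⁵
On a pressure surface, geostrophic balance gives V_g = (g/f)|∂Z/∂n|:
V_g = 9.81 × 6.79×10⁻⁵ / 1.35×10⁻⁴ = 4.93 m/s
Converting: 4.93 m/s × 3.6 = 17.7 km/h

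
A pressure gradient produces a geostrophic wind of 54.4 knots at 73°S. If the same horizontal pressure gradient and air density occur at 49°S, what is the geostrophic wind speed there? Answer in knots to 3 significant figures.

With the same pressure gradient and density, V_g ∝ 1/f ∝ 1/sin φ.
V₂ = V₁ · sin φ₁ / sin φ₂ = 54.4 × sin 73° / sin 49°
V₂ = 54.4 × 0.9563/0.7547 = 68.9 knots

68.9 knots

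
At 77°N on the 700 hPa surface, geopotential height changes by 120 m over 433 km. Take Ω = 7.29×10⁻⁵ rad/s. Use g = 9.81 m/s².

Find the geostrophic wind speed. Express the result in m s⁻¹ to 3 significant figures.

Coriolis parameter at 77°N:
f = 2Ω sin φ = 2 × 7.29×10⁻⁵ × sin 77° = 1.42×10⁻⁴ s⁻¹
Height gradient: |∂Z/∂n| = 120 m / 433000 m = 2.77×10⁻⁴
On a pressure surface, geostrophic balance gives V_g = (g/f)|∂Z/∂n|:
V_g = 9.81 × 2.77×10⁻⁴ / 1.42×10⁻⁴ = 19.1 m/s

19.1 m s⁻¹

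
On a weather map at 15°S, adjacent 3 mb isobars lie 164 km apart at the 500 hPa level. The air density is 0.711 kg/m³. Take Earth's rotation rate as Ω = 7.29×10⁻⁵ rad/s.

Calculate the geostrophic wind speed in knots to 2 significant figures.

Coriolis parameter at 15°S:
f = 2Ω sin φ = 2 × 7.29×10⁻⁵ × sin 15° = 3.77×10⁻⁵ s⁻¹
Pressure gradient: |∂P/∂n| = 300 Pa / 164000 m = 1.83×10⁻³ Pa/m
Geostrophic balance (pressure-gradient force = Coriolis force):
V_g = (1/(fρ)) |∂P/∂n| = 1.83×10⁻³ / (3.77×10⁻⁵ × 0.711) = 68.2 m/s
Converting: 68.2 m/s × 1.944 = 130 knots

130 knots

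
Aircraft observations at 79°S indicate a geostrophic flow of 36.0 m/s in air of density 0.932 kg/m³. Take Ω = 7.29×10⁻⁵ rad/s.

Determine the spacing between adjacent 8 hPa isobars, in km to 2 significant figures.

Coriolis parameter at 79°S:
f = 2Ω sin φ = 2 × 7.29×10⁻⁵ × sin 79° = 1.43×10⁻⁴ s⁻¹
Geostrophic balance rearranged: |∂P/∂n| = f ρ V_g
|∂P/∂n| = 1.43×10⁻⁴ × 0.932 × 36.0 = 4.80×10⁻³ Pa/m
Isobar spacing: Δn = ΔP/|∂P/∂n| = 800 Pa / 4.80×10⁻³ Pa/m = 166597 m ≈ 170 km

170 km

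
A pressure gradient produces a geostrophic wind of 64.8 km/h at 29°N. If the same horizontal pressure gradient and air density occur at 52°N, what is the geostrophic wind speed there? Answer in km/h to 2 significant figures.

40 km/h

With the same pressure gradient and density, V_g ∝ 1/f ∝ 1/sin φ.
V₂ = V₁ · sin φ₁ / sin φ₂ = 64.8 × sin 29° / sin 52°
V₂ = 64.8 × 0.4848/0.7880 = 40 km/h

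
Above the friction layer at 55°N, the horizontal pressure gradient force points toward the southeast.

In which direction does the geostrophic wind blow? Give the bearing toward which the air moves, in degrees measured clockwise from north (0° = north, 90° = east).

225°

The pressure-gradient force points toward the southeast (bearing 135°).
Geostrophic balance: in the Northern Hemisphere the Coriolis force deflects motion to the right, so the geostrophic wind blows 90° to the right of the pressure-gradient force (low pressure on the left).
Rotating 135° by 90° clockwise gives 225° — the wind blows toward the southwest.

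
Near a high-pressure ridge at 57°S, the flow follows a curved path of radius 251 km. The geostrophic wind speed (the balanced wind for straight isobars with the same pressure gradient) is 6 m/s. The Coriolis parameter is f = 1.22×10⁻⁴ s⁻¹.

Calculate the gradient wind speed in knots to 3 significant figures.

Around a high, pressure-gradient force acts outward with centrifugal, so Coriolis balances both:
fV = (1/ρ)|∂P/∂n| + V²/R  →  V² − fR·V + fR·V_g = 0
With fR = 1.22×10⁻⁴ × 251×10³ m = 30.6 m/s:
V = [fR − √((fR)² − 4 fR V_g)]/2 = [30.6 − √(30.6² − 4×30.6×6)]/2 = 8.19 m/s
Supergeostrophic (V > V_g = 6 m/s), as expected around a high.
Converting: 8.19 m/s × 1.944 = 15.9 knots

15.9 knots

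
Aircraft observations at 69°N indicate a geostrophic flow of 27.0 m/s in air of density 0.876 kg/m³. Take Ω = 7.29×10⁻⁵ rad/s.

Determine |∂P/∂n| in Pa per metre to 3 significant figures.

Coriolis parameter at 69°N:
f = 2Ω sin φ = 2 × 7.29×10⁻⁵ × sin 69° = 1.36×10⁻⁴ s⁻¹
Geostrophic balance rearranged: |∂P/∂n| = f ρ V_g
|∂P/∂n| = 1.36×10⁻⁴ × 0.876 × 27.0 = 3.22×10⁻³ Pa/m

3.22×10⁻³ Pa/m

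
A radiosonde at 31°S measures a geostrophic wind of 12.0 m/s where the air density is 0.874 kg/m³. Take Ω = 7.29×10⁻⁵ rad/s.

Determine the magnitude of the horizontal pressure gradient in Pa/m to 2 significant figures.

7.9×10⁻⁴ Pa/m

Coriolis parameter at 31°S:
f = 2Ω sin φ = 2 × 7.29×10⁻⁵ × sin 31° = 7.51×10⁻⁵ s⁻¹
Geostrophic balance rearranged: |∂P/∂n| = f ρ V_g
|∂P/∂n| = 7.51×10⁻⁵ × 0.874 × 12.0 = 7.88×10⁻⁴ Pa/m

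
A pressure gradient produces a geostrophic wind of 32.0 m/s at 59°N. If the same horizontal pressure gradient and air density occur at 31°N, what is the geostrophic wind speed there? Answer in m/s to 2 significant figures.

With the same pressure gradient and density, V_g ∝ 1/f ∝ 1/sin φ.
V₂ = V₁ · sin φ₁ / sin φ₂ = 32.0 × sin 59° / sin 31°
V₂ = 32.0 × 0.8572/0.5150 = 53 m/s

53 m/s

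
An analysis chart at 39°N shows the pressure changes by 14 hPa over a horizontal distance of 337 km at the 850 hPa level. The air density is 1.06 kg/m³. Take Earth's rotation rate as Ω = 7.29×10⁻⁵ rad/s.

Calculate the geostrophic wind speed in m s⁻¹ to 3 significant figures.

42.7 m s⁻¹

Coriolis parameter at 39°N:
f = 2Ω sin φ = 2 × 7.29×10⁻⁵ × sin 39° = 9.18×10⁻⁵ s⁻¹
Pressure gradient: |∂P/∂n| = 1400 Pa / 337000 m = 4.15×10⁻³ Pa/m
Geostrophic balance (pressure-gradient force = Coriolis force):
V_g = (1/(fρ)) |∂P/∂n| = 4.15×10⁻³ / (9.18×10⁻⁵ × 1.06) = 42.7 m/s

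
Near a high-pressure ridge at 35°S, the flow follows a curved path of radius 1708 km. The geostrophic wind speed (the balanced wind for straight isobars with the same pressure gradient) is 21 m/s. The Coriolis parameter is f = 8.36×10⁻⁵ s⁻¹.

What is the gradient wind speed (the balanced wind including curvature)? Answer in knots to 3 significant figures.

49.7 knots

Around a high, pressure-gradient force acts outward with centrifugal, so Coriolis balances both:
fV = (1/ρ)|∂P/∂n| + V²/R  →  V² − fR·V + fR·V_g = 0
With fR = 8.36×10⁻⁵ × 1708×10³ m = 143 m/s:
V = [fR − √((fR)² − 4 fR V_g)]/2 = [143 − √(143² − 4×143×21)]/2 = 25.6 m/s
Supergeostrophic (V > V_g = 21 m/s), as expected around a high.
Converting: 25.6 m/s × 1.944 = 49.7 knots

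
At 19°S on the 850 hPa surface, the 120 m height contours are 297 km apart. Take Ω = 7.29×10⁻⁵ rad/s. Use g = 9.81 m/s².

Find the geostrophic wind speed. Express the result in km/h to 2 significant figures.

300 km/h

Coriolis parameter at 19°S:
f = 2Ω sin φ = 2 × 7.29×10⁻⁵ × sin 19° = 4.75×10⁻⁵ s⁻¹
Height gradient: |∂Z/∂n| = 120 m / 297000 m = 4.04×10⁻⁴
On a pressure surface, geostrophic balance gives V_g = (g/f)|∂Z/∂n|:
V_g = 9.81 × 4.04×10⁻⁴ / 4.75×10⁻⁵ = 83.5 m/s
Converting: 83.5 m/s × 3.6 = 300 km/h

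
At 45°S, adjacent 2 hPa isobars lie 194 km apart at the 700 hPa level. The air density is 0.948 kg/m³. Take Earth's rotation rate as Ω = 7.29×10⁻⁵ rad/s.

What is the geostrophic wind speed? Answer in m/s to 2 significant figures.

Coriolis parameter at 45°S:
f = 2Ω sin φ = 2 × 7.29×10⁻⁵ × sin 45° = 1.03×10⁻⁴ s⁻¹
Pressure gradient: |∂P/∂n| = 200 Pa / 194000 m = 1.03×10⁻³ Pa/m
Geostrophic balance (pressure-gradient force = Coriolis force):
V_g = (1/(fρ)) |∂P/∂n| = 1.03×10⁻³ / (1.03×10⁻⁴ × 0.948) = 10.5 m/s

11 m/s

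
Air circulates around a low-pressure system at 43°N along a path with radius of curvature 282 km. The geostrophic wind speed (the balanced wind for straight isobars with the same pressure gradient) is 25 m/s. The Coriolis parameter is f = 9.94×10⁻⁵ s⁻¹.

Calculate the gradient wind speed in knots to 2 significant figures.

31 knots

Around a low, centrifugal force acts outward with Coriolis, so pressure-gradient force balances both:
(1/ρ)|∂P/∂n| = fV + V²/R  →  V² + fR·V − fR·V_g = 0
With fR = 9.94×10⁻⁵ × 282×10³ m = 28.0 m/s:
V = [−fR + √((fR)² + 4 fR V_g)]/2 = [−28.0 + √(28.0² + 4×28.0×25)]/2 = 15.9 m/s
Subgeostrophic (V < V_g = 25 m/s), as expected around a low.
Converting: 15.9 m/s × 1.944 = 31 knots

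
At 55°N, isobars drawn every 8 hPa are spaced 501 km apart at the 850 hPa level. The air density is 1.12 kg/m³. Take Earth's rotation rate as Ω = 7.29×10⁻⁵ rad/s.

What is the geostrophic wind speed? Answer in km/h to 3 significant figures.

43.0 km/h

Coriolis parameter at 55°N:
f = 2Ω sin φ = 2 × 7.29×10⁻⁵ × sin 55° = 1.19×10⁻⁴ s⁻¹
Pressure gradient: |∂P/∂n| = 800 Pa / 501000 m = 1.60×10⁻³ Pa/m
Geostrophic balance (pressure-gradient force = Coriolis force):
V_g = (1/(fρ)) |∂P/∂n| = 1.60×10⁻³ / (1.19×10⁻⁴ × 1.12) = 11.9 m/s
Converting: 11.9 m/s × 3.6 = 43.0 km/h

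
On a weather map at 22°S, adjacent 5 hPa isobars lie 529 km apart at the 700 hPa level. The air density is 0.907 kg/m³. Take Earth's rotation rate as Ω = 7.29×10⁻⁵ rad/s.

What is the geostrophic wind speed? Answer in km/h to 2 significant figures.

69 km/h

Coriolis parameter at 22°S:
f = 2Ω sin φ = 2 × 7.29×10⁻⁵ × sin 22° = 5.46×10⁻⁵ s⁻¹
Pressure gradient: |∂P/∂n| = 500 Pa / 529000 m = 9.45×10⁻⁴ Pa/m
Geostrophic balance (pressure-gradient force = Coriolis force):
V_g = (1/(fρ)) |∂P/∂n| = 9.45×10⁻⁴ / (5.46×10⁻⁵ × 0.907) = 19.1 m/s
Converting: 19.1 m/s × 3.6 = 69 km/h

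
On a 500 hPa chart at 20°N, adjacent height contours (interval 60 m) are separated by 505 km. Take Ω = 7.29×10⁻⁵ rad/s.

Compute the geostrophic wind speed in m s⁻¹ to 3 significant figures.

23.4 m s⁻¹

Coriolis parameter at 20°N:
f = 2Ω sin φ = 2 × 7.29×10⁻⁵ × sin 20° = 4.99×10⁻⁵ s⁻¹
Height gradient: |∂Z/∂n| = 60 m / 505000 m = 1.19×10⁻⁴
On a pressure surface, geostrophic balance gives V_g = (g/f)|∂Z/∂n|:
V_g = 9.81 × 1.19×10⁻⁴ / 4.99×10⁻⁵ = 23.4 m/s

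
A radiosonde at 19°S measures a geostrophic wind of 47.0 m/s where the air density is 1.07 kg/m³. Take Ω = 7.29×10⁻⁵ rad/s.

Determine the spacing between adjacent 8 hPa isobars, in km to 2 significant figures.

340 km

Coriolis parameter at 19°S:
f = 2Ω sin φ = 2 × 7.29×10⁻⁵ × sin 19° = 4.75×10⁻⁵ s⁻¹
Geostrophic balance rearranged: |∂P/∂n| = f ρ V_g
|∂P/∂n| = 4.75×10⁻⁵ × 1.07 × 47.0 = 2.39×10⁻³ Pa/m
Isobar spacing: Δn = ΔP/|∂P/∂n| = 800 Pa / 2.39×10⁻³ Pa/m = 335127 m ≈ 340 km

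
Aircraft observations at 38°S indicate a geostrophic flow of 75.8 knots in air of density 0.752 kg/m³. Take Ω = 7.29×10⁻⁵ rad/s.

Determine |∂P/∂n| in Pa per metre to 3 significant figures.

2.63×10⁻³ Pa/m

Coriolis parameter at 38°S:
f = 2Ω sin φ = 2 × 7.29×10⁻⁵ × sin 38° = 8.98×10⁻⁵ s⁻¹
Wind speed in SI: 75.8 knots = 39.0 m/s
Geostrophic balance rearranged: |∂P/∂n| = f ρ V_g
|∂P/∂n| = 8.98×10⁻⁵ × 0.752 × 39.0 = 2.63×10⁻³ Pa/m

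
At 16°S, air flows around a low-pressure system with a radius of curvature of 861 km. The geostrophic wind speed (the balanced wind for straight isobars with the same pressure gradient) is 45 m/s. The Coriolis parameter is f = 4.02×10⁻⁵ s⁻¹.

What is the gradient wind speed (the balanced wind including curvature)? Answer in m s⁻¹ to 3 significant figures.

25.8 m s⁻¹

Around a low, centrifugal force acts outward with Coriolis, so pressure-gradient force balances both:
(1/ρ)|∂P/∂n| = fV + V²/R  →  V² + fR·V − fR·V_g = 0
With fR = 4.02×10⁻⁵ × 861×10³ m = 34.6 m/s:
V = [−fR + √((fR)² + 4 fR V_g)]/2 = [−34.6 + √(34.6² + 4×34.6×45)]/2 = 25.8 m/s
Subgeostrophic (V < V_g = 45 m/s), as expected around a low.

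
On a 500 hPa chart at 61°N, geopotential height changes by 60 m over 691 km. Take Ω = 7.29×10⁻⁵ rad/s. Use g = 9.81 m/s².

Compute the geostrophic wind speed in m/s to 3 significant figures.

6.68 m/s

Coriolis parameter at 61°N:
f = 2Ω sin φ = 2 × 7.29×10⁻⁵ × sin 61° = 1.28×10⁻⁴ s⁻¹
Height gradient: |∂Z/∂n| = 60 m / 691000 m = 8.68×10⁻⁵
On a pressure surface, geostrophic balance gives V_g = (g/f)|∂Z/∂n|:
V_g = 9.81 × 8.68×10⁻⁵ / 1.28×10⁻⁴ = 6.68 m/s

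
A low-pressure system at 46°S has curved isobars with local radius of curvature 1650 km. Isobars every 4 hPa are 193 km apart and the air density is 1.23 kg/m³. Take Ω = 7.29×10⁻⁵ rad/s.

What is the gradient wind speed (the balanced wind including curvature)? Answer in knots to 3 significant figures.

28.8 knots

Coriolis parameter at 46°S:
f = 2Ω sin φ = 2 × 7.29×10⁻⁵ × sin 46° = 1.05×10⁻⁴ s⁻¹
Pressure gradient: |∂P/∂n| = 400 Pa / 193000 m = 2.07×10⁻³ Pa/m
Geostrophic speed: V_g = |∂P/∂n|/(fρ) = 2.07×10⁻³/(1.05×10⁻⁴ × 1.23) = 16.1 m/s
Around a low, centrifugal force acts outward with Coriolis, so pressure-gradient force balances both:
(1/ρ)|∂P/∂n| = fV + V²/R  →  V² + fR·V − fR·V_g = 0
With fR = 1.05×10⁻⁴ × 1650×10³ m = 173 m/s:
V = [−fR + √((fR)² + 4 fR V_g)]/2 = [−173 + √(173² + 4×173×16.1)]/2 = 14.8 m/s
Subgeostrophic (V < V_g = 16.1 m/s), as expected around a low.
Converting: 14.8 m/s × 1.944 = 28.8 knots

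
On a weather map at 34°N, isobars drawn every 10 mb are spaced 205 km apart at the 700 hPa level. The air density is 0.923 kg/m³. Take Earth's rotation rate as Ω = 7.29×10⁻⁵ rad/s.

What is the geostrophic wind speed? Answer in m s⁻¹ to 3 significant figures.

64.8 m s⁻¹

Coriolis parameter at 34°N:
f = 2Ω sin φ = 2 × 7.29×10⁻⁵ × sin 34° = 8.15×10⁻⁵ s⁻¹
Pressure gradient: |∂P/∂n| = 1000 Pa / 205000 m = 4.88×10⁻³ Pa/m
Geostrophic balance (pressure-gradient force = Coriolis force):
V_g = (1/(fρ)) |∂P/∂n| = 4.88×10⁻³ / (8.15×10⁻⁵ × 0.923) = 64.8 m/s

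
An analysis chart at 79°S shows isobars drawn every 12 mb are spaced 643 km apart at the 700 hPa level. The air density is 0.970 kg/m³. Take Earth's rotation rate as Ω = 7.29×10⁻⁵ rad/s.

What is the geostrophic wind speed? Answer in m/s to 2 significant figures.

Coriolis parameter at 79°S:
f = 2Ω sin φ = 2 × 7.29×10⁻⁵ × sin 79° = 1.43×10⁻⁴ s⁻¹
Pressure gradient: |∂P/∂n| = 1200 Pa / 643000 m = 1.87×10⁻³ Pa/m
Geostrophic balance (pressure-gradient force = Coriolis force):
V_g = (1/(fρ)) |∂P/∂n| = 1.87×10⁻³ / (1.43×10⁻⁴ × 0.970) = 13.4 m/s

13 m/s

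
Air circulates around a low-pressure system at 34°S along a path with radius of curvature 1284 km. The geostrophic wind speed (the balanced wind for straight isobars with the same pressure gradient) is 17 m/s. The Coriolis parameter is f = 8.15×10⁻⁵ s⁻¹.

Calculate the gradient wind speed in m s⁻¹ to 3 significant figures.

Around a low, centrifugal force acts outward with Coriolis, so pressure-gradient force balances both:
(1/ρ)|∂P/∂n| = fV + V²/R  →  V² + fR·V − fR·V_g = 0
With fR = 8.15×10⁻⁵ × 1284×10³ m = 105 m/s:
V = [−fR + √((fR)² + 4 fR V_g)]/2 = [−105 + √(105² + 4×105×17)]/2 = 14.9 m/s
Subgeostrophic (V < V_g = 17 m/s), as expected around a low.

14.9 m s⁻¹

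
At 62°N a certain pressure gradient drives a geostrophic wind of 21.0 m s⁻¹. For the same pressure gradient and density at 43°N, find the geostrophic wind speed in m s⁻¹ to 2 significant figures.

27 m s⁻¹

With the same pressure gradient and density, V_g ∝ 1/f ∝ 1/sin φ.
V₂ = V₁ · sin φ₁ / sin φ₂ = 21.0 × sin 62° / sin 43°
V₂ = 21.0 × 0.8829/0.6820 = 27 m s⁻¹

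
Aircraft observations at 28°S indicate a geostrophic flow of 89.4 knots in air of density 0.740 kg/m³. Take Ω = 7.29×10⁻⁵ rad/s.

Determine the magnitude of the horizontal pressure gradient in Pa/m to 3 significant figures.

2.33×10⁻³ Pa/m

Coriolis parameter at 28°S:
f = 2Ω sin φ = 2 × 7.29×10⁻⁵ × sin 28° = 6.84×10⁻⁵ s⁻¹
Wind speed in SI: 89.4 knots = 46.0 m/s
Geostrophic balance rearranged: |∂P/∂n| = f ρ V_g
|∂P/∂n| = 6.84×10⁻⁵ × 0.740 × 46.0 = 2.33×10⁻³ Pa/m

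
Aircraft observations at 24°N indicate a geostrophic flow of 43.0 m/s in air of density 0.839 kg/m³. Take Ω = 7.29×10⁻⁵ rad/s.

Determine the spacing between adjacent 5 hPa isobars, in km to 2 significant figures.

Coriolis parameter at 24°N:
f = 2Ω sin φ = 2 × 7.29×10⁻⁵ × sin 24° = 5.93×10⁻⁵ s⁻¹
Geostrophic balance rearranged: |∂P/∂n| = f ρ V_g
|∂P/∂n| = 5.93×10⁻⁵ × 0.839 × 43.0 = 2.14×10⁻³ Pa/m
Isobar spacing: Δn = ΔP/|∂P/∂n| = 500 Pa / 2.14×10⁻³ Pa/m = 233705 m ≈ 230 km

230 km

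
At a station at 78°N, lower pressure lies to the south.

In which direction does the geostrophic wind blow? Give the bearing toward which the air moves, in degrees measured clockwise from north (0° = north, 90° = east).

270°

The pressure-gradient force points toward the south (bearing 180°).
Geostrophic balance: in the Northern Hemisphere the Coriolis force deflects motion to the right, so the geostrophic wind blows 90° to the right of the pressure-gradient force (low pressure on the left).
Rotating 180° by 90° clockwise gives 270° — the wind blows toward the west.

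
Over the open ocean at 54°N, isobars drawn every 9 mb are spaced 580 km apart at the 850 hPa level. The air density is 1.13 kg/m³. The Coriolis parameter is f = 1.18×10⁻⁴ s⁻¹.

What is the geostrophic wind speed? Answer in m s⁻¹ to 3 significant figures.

11.6 m s⁻¹

Pressure gradient: |∂P/∂n| = 900 Pa / 580000 m = 1.55×10⁻³ Pa/m
Geostrophic balance (pressure-gradient force = Coriolis force):
V_g = (1/(fρ)) |∂P/∂n| = 1.55×10⁻³ / (1.18×10⁻⁴ × 1.13) = 11.6 m/s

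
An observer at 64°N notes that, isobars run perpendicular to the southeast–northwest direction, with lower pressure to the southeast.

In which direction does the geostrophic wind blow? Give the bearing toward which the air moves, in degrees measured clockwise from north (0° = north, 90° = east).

225°

The pressure-gradient force points toward the southeast (bearing 135°).
Geostrophic balance: in the Northern Hemisphere the Coriolis force deflects motion to the right, so the geostrophic wind blows 90° to the right of the pressure-gradient force (low pressure on the left).
Rotating 135° by 90° clockwise gives 225° — the wind blows toward the southwest.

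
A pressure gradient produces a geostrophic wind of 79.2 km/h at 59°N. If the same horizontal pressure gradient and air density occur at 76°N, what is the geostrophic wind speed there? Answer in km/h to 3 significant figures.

With the same pressure gradient and density, V_g ∝ 1/f ∝ 1/sin φ.
V₂ = V₁ · sin φ₁ / sin φ₂ = 79.2 × sin 59° / sin 76°
V₂ = 79.2 × 0.8572/0.9703 = 70.0 km/h

70.0 km/h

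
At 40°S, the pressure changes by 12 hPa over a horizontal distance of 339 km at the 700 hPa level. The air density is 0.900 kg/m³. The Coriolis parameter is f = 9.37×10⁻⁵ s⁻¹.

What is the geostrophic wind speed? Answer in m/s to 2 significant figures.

42 m/s

Pressure gradient: |∂P/∂n| = 1200 Pa / 339000 m = 3.54×10⁻³ Pa/m
Geostrophic balance (pressure-gradient force = Coriolis force):
V_g = (1/(fρ)) |∂P/∂n| = 3.54×10⁻³ / (9.37×10⁻⁵ × 0.900) = 42.0 m/s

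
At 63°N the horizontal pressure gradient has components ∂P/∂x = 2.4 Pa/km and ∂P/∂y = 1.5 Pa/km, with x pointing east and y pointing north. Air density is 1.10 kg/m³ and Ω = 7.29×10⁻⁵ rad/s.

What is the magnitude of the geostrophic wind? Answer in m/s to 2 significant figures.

20 m/s

Coriolis parameter at 63°N:
f = 2Ω sin φ = 2 × 7.29×10⁻⁵ × sin 63° = 1.30×10⁻⁴ s⁻¹
Component geostrophic relations (x east, y north):
u_g = −(1/(fρ)) ∂P/∂y,  v_g = (1/(fρ)) ∂P/∂x
u_g = −(1.5×10⁻³)/(1.30×10⁻⁴ × 1.10) = −10.5 m/s;  v_g = (2.4×10⁻³)/(1.30×10⁻⁴ × 1.10) = 16.8 m/s
|V_g| = √(u_g² + v_g²) = 19.8 m/s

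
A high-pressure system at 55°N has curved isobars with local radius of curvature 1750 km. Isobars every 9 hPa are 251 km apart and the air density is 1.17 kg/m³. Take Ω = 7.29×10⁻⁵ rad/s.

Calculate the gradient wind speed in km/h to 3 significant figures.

Coriolis parameter at 55°N:
f = 2Ω sin φ = 2 × 7.29×10⁻⁵ × sin 55° = 1.19×10⁻⁴ s⁻¹
Pressure gradient: |∂P/∂n| = 900 Pa / 251000 m = 3.59×10⁻³ Pa/m
Geostrophic speed: V_g = |∂P/∂n|/(fρ) = 3.59×10⁻³/(1.19×10⁻⁴ × 1.17) = 25.7 m/s
Around a high, pressure-gradient force acts outward with centrifugal, so Coriolis balances both:
fV = (1/ρ)|∂P/∂n| + V²/R  →  V² − fR·V + fR·V_g = 0
With fR = 1.19×10⁻⁴ × 1750×10³ m = 209 m/s:
V = [fR − √((fR)² − 4 fR V_g)]/2 = [209 − √(209² − 4×209×25.7)]/2 = 30 m/s
Supergeostrophic (V > V_g = 25.7 m/s), as expected around a high.
Converting: 30 m/s × 3.6 = 108 km/h

108 km/h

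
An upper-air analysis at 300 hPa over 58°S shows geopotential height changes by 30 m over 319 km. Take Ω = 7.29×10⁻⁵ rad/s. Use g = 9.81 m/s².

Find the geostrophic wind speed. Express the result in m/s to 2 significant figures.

Coriolis parameter at 58°S:
f = 2Ω sin φ = 2 × 7.29×10⁻⁵ × sin 58° = 1.24×10⁻⁴ s⁻¹
Height gradient: |∂Z/∂n| = 30 m / 319000 m = 9.40×10⁻⁵
On a pressure surface, geostrophic balance gives V_g = (g/f)|∂Z/∂n|:
V_g = 9.81 × 9.40×10⁻⁵ / 1.24×10⁻⁴ = 7.46 m/s

7.5 m/s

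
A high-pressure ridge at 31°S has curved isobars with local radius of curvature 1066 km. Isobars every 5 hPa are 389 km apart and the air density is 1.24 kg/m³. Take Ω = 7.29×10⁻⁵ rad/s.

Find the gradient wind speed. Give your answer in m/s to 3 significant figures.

Coriolis parameter at 31°S:
f = 2Ω sin φ = 2 × 7.29×10⁻⁵ × sin 31° = 7.51×10⁻⁵ s⁻¹
Pressure gradient: |∂P/∂n| = 500 Pa / 389000 m = 1.29×10⁻³ Pa/m
Geostrophic speed: V_g = |∂P/∂n|/(fρ) = 1.29×10⁻³/(7.51×10⁻⁵ × 1.24) = 13.8 m/s
Around a high, pressure-gradient force acts outward with centrifugal, so Coriolis balances both:
fV = (1/ρ)|∂P/∂n| + V²/R  →  V² − fR·V + fR·V_g = 0
With fR = 7.51×10⁻⁵ × 1066×10³ m = 80.0 m/s:
V = [fR − √((fR)² − 4 fR V_g)]/2 = [80.0 − √(80.0² − 4×80.0×13.8)]/2 = 17.7 m/s
Supergeostrophic (V > V_g = 13.8 m/s), as expected around a high.

17.7 m/s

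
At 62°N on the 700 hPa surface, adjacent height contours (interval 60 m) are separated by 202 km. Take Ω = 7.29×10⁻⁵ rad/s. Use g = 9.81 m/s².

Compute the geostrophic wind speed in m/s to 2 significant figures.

23 m/s

Coriolis parameter at 62°N:
f = 2Ω sin φ = 2 × 7.29×10⁻⁵ × sin 62° = 1.29×10⁻⁴ s⁻¹
Height gradient: |∂Z/∂n| = 60 m / 202000 m = 2.97×10⁻⁴
On a pressure surface, geostrophic balance gives V_g = (g/f)|∂Z/∂n|:
V_g = 9.81 × 2.97×10⁻⁴ / 1.29×10⁻⁴ = 22.6 m/s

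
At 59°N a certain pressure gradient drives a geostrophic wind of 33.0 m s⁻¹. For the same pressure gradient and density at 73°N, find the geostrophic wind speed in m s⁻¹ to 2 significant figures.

30 m s⁻¹

With the same pressure gradient and density, V_g ∝ 1/f ∝ 1/sin φ.
V₂ = V₁ · sin φ₁ / sin φ₂ = 33.0 × sin 59° / sin 73°
V₂ = 33.0 × 0.8572/0.9563 = 30 m s⁻¹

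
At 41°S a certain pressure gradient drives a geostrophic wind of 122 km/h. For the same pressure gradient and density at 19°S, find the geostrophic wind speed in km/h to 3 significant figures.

246 km/h

With the same pressure gradient and density, V_g ∝ 1/f ∝ 1/sin φ.
V₂ = V₁ · sin φ₁ / sin φ₂ = 122 × sin 41° / sin 19°
V₂ = 122 × 0.6561/0.3256 = 246 km/h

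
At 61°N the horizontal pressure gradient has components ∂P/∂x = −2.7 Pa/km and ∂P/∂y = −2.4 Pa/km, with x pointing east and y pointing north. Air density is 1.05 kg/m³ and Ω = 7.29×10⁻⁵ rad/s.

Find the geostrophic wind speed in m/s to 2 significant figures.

27 m/s

Coriolis parameter at 61°N:
f = 2Ω sin φ = 2 × 7.29×10⁻⁵ × sin 61° = 1.28×10⁻⁴ s⁻¹
Component geostrophic relations (x east, y north):
u_g = −(1/(fρ)) ∂P/∂y,  v_g = (1/(fρ)) ∂P/∂x
u_g = −(−2.4×10⁻³)/(1.28×10⁻⁴ × 1.05) = 17.9 m/s;  v_g = (−2.7×10⁻³)/(1.28×10⁻⁴ × 1.05) = −20.2 m/s
|V_g| = √(u_g² + v_g²) = 27.0 m/s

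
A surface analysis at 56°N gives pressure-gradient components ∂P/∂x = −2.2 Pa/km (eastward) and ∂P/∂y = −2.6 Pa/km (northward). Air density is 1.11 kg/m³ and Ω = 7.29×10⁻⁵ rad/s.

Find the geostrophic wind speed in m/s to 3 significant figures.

25.4 m/s

Coriolis parameter at 56°N:
f = 2Ω sin φ = 2 × 7.29×10⁻⁵ × sin 56° = 1.21×10⁻⁴ s⁻¹
Component geostrophic relations (x east, y north):
u_g = −(1/(fρ)) ∂P/∂y,  v_g = (1/(fρ)) ∂P/∂x
u_g = −(−2.6×10⁻³)/(1.21×10⁻⁴ × 1.11) = 19.4 m/s;  v_g = (−2.2×10⁻³)/(1.21×10⁻⁴ × 1.11) = −16.4 m/s
|V_g| = √(u_g² + v_g²) = 25.4 m/s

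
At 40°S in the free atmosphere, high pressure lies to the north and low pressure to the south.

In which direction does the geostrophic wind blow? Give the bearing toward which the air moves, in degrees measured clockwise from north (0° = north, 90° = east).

The pressure-gradient force points toward the south (bearing 180°).
Geostrophic balance: in the Southern Hemisphere the Coriolis force deflects motion to the left, so the geostrophic wind blows 90° to the left of the pressure-gradient force (low pressure on the right).
Rotating 180° by 90° counterclockwise gives 090° — the wind blows toward the east.

090°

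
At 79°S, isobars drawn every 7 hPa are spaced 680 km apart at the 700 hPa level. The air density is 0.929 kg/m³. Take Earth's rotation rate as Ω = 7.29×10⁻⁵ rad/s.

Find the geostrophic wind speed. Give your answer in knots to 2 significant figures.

15 knots

Coriolis parameter at 79°S:
f = 2Ω sin φ = 2 × 7.29×10⁻⁵ × sin 79° = 1.43×10⁻⁴ s⁻¹
Pressure gradient: |∂P/∂n| = 700 Pa / 680000 m = 1.03×10⁻³ Pa/m
Geostrophic balance (pressure-gradient force = Coriolis force):
V_g = (1/(fρ)) |∂P/∂n| = 1.03×10⁻³ / (1.43×10⁻⁴ × 0.929) = 7.74 m/s
Converting: 7.74 m/s × 1.944 = 15 knots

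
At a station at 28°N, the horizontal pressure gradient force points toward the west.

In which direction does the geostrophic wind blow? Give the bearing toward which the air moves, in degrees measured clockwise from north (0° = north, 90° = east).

The pressure-gradient force points toward the west (bearing 270°).
Geostrophic balance: in the Northern Hemisphere the Coriolis force deflects motion to the right, so the geostrophic wind blows 90° to the right of the pressure-gradient force (low pressure on the left).
Rotating 270° by 90° clockwise gives 000° — the wind blows toward the north.

000°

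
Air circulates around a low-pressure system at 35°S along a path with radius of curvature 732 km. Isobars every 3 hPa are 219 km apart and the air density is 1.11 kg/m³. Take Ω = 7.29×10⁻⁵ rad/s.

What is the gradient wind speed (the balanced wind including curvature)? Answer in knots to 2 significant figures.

Coriolis parameter at 35°S:
f = 2Ω sin φ = 2 × 7.29×10⁻⁵ × sin 35° = 8.36×10⁻⁵ s⁻¹
Pressure gradient: |∂P/∂n| = 300 Pa / 219000 m = 1.37×10⁻³ Pa/m
Geostrophic speed: V_g = |∂P/∂n|/(fρ) = 1.37×10⁻³/(8.36×10⁻⁵ × 1.11) = 14.8 m/s
Around a low, centrifugal force acts outward with Coriolis, so pressure-gradient force balances both:
(1/ρ)|∂P/∂n| = fV + V²/R  →  V² + fR·V − fR·V_g = 0
With fR = 8.36×10⁻⁵ × 732×10³ m = 61.2 m/s:
V = [−fR + √((fR)² + 4 fR V_g)]/2 = [−61.2 + √(61.2² + 4×61.2×14.8)]/2 = 12.3 m/s
Subgeostrophic (V < V_g = 14.8 m/s), as expected around a low.
Converting: 12.3 m/s × 1.944 = 24 knots

24 knots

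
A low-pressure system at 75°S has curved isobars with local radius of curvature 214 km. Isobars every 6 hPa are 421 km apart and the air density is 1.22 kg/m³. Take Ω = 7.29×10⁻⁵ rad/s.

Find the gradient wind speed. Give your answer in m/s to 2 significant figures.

6.8 m/s

Coriolis parameter at 75°S:
f = 2Ω sin φ = 2 × 7.29×10⁻⁵ × sin 75° = 1.41×10⁻⁴ s⁻¹
Pressure gradient: |∂P/∂n| = 600 Pa / 421000 m = 1.43×10⁻³ Pa/m
Geostrophic speed: V_g = |∂P/∂n|/(fρ) = 1.43×10⁻³/(1.41×10⁻⁴ × 1.22) = 8.29 m/s
Around a low, centrifugal force acts outward with Coriolis, so pressure-gradient force balances both:
(1/ρ)|∂P/∂n| = fV + V²/R  →  V² + fR·V − fR·V_g = 0
With fR = 1.41×10⁻⁴ × 214×10³ m = 30.1 m/s:
V = [−fR + √((fR)² + 4 fR V_g)]/2 = [−30.1 + √(30.1² + 4×30.1×8.29)]/2 = 6.77 m/s
Subgeostrophic (V < V_g = 8.29 m/s), as expected around a low.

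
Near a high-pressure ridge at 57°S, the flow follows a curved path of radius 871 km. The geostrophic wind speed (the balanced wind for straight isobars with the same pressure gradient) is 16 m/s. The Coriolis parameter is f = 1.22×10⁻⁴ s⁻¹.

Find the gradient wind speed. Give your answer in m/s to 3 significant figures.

19.6 m/s

Around a high, pressure-gradient force acts outward with centrifugal, so Coriolis balances both:
fV = (1/ρ)|∂P/∂n| + V²/R  →  V² − fR·V + fR·V_g = 0
With fR = 1.22×10⁻⁴ × 871×10³ m = 106 m/s:
V = [fR − √((fR)² − 4 fR V_g)]/2 = [106 − √(106² − 4×106×16)]/2 = 19.6 m/s
Supergeostrophic (V > V_g = 16 m/s), as expected around a high.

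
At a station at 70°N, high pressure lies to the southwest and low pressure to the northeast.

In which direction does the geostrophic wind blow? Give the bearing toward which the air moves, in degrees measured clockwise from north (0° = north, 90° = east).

135°

The pressure-gradient force points toward the northeast (bearing 045°).
Geostrophic balance: in the Northern Hemisphere the Coriolis force deflects motion to the right, so the geostrophic wind blows 90° to the right of the pressure-gradient force (low pressure on the left).
Rotating 045° by 90° clockwise gives 135° — the wind blows toward the southeast.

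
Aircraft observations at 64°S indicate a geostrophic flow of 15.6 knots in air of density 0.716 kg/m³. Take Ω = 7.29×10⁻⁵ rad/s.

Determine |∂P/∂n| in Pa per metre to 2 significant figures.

Coriolis parameter at 64°S:
f = 2Ω sin φ = 2 × 7.29×10⁻⁵ × sin 64° = 1.31×10⁻⁴ s⁻¹
Wind speed in SI: 15.6 knots = 8.03 m/s
Geostrophic balance rearranged: |∂P/∂n| = f ρ V_g
|∂P/∂n| = 1.31×10⁻⁴ × 0.716 × 8.03 = 7.53×10⁻⁴ Pa/m

7.5×10⁻⁴ Pa/m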